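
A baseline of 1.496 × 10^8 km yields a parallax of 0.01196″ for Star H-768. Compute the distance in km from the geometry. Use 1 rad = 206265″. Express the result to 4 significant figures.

2.580 × 10^15 km

θ = 0.01196″ = 0.01196/206265 = 5.7984 × 10^-8 rad.
d = B/θ = (1.496 × 10^8) / (5.7984 × 10^-8) = 2.5800 × 10^15 km.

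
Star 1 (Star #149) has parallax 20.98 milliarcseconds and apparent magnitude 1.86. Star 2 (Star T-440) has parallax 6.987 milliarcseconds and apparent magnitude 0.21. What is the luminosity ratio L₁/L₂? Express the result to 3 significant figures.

d₁ = 1/p₁ = 1/0.02098″ = 47.664 pc; d₂ = 1/p₂ = 1/0.006987″ = 143.12 pc.
M₁ = m₁ − 5 log₁₀ d₁ + 5 = 1.86 − 8.3910 + 5 = -1.5310.
M₂ = 0.21 − 10.7785 + 5 = -5.5685.
L₁/L₂ = 10^(0.4(M₂ − M₁)) = 10^(0.4 × (-4.0375)) = 10^(-1.61500) = 0.024266.

L₁/L₂ = 0.0243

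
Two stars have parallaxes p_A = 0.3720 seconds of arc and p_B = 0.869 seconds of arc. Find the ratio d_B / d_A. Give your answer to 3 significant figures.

Since d = 1/p, d_B/d_A = p_A/p_B.
= 0.3720 / 0.869 = 0.42808.

0.428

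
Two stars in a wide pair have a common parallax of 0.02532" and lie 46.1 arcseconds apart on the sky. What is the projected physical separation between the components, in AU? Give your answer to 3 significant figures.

1820 AU

d = 1/p = 1/0.02532″ = 39.494 pc.
At distance d (pc), an angle of θ arcsec spans θ·d AU: s = 46.1 × 39.494 = 1820.7 AU.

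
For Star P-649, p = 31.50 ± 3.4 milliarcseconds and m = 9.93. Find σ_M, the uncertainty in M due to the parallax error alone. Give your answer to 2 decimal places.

M = m − 5 log₁₀ d + 5 = m + 5 log₁₀ p + 5, so ∂M/∂p = 5/(p ln 10).
σ_M = (5/ln 10) · (σ_p/p) = 2.1715 × 3.4/31.50 = 2.1715 × 0.10794 = 0.23439.

σ_M = 0.23 mag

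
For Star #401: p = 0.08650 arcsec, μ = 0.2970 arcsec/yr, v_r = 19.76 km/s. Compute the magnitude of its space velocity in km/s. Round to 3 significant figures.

25.6 km/s

d = 1/p = 1/0.08650″ = 11.561 pc.
v_t = 4.740 μ d = 4.740 × 0.2970 × 11.561 = 16.275 km/s.
v = √(v_r² + v_t²) = √(19.76² + 16.275²) = √655.333 = 25.599 km/s.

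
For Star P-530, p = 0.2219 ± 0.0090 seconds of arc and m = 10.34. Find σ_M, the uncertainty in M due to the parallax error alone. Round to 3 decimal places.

M = m − 5 log₁₀ d + 5 = m + 5 log₁₀ p + 5, so ∂M/∂p = 5/(p ln 10).
σ_M = (5/ln 10) · (σ_p/p) = 2.1715 × 0.0090/0.2219 = 2.1715 × 0.040559 = 0.088074.

σ_M = 0.088 mag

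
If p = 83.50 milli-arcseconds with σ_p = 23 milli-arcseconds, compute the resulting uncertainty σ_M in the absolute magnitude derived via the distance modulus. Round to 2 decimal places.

σ_M = 0.60 mag

M = m − 5 log₁₀ d + 5 = m + 5 log₁₀ p + 5, so ∂M/∂p = 5/(p ln 10).
σ_M = (5/ln 10) · (σ_p/p) = 2.1715 × 23/83.50 = 2.1715 × 0.27545 = 0.59814.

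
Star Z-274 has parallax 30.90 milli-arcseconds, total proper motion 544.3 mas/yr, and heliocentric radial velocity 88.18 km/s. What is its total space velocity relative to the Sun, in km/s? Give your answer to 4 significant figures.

121.4 km/s

d = 1/p = 1/0.03090″ = 32.362 pc.
μ = 544.3 mas/yr = 0.5443 ″/yr.
v_t = 4.740 μ d = 4.740 × 0.5443 × 32.362 = 83.493 km/s.
v = √(v_r² + v_t²) = √(88.18² + 83.493²) = √14746.8 = 121.44 km/s.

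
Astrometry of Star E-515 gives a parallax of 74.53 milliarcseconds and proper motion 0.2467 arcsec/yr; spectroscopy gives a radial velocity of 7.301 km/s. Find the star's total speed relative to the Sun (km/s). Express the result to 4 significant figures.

d = 1/p = 1/0.07453″ = 13.417 pc.
v_t = 4.740 μ d = 4.740 × 0.2467 × 13.417 = 15.689 km/s.
v = √(v_r² + v_t²) = √(7.301² + 15.689²) = √299.449 = 17.305 km/s.

17.31 km/s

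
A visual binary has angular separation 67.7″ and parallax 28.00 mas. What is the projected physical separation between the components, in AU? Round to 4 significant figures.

d = 1/p = 1/0.02800″ = 35.714 pc.
At distance d (pc), an angle of θ arcsec spans θ·d AU: s = 67.7 × 35.714 = 2417.8 AU.

2418 AU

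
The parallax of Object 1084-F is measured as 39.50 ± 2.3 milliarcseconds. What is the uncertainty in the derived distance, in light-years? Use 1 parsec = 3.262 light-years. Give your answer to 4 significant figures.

d = 1/p, so σ_d = σ_p / p².
σ_d = 0.00230 / (0.03950)² = 0.00230 / 0.0015603 = 1.4741 pc = 1.4741 × 3.262 ly = 4.8085 ly.

4.809 ly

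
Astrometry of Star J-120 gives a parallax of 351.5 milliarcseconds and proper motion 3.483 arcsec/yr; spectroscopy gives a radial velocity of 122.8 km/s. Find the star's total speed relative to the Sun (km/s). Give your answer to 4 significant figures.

131.5 km/s

d = 1/p = 1/0.3515″ = 2.845 pc.
v_t = 4.740 μ d = 4.740 × 3.483 × 2.845 = 46.969 km/s.
v = √(v_r² + v_t²) = √(122.8² + 46.969²) = √17285.9 = 131.48 km/s.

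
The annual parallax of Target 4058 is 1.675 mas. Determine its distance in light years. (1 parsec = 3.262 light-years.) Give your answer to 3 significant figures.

1950 light years

p = 1.675 mas = 0.001675 arcsec.
d = 1/p = 1/0.001675 = 597.01 pc.
In light-years: 597.01 × 3.262 = 1947.4 ly.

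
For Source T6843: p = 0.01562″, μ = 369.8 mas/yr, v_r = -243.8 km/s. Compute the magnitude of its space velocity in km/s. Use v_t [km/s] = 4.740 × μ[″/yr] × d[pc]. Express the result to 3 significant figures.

d = 1/p = 1/0.01562″ = 64.02 pc.
μ = 369.8 mas/yr = 0.3698 ″/yr.
v_t = 4.740 μ d = 4.740 × 0.3698 × 64.02 = 112.22 km/s.
v = √(v_r² + v_t²) = √((-243.8)² + 112.22²) = √72031.8 = 268.39 km/s.

268 km/s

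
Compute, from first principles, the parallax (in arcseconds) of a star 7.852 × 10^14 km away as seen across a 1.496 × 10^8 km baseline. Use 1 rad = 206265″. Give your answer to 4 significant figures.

0.03930 arcsec

θ ≈ B/d = (1.496 × 10^8) / (7.852 × 10^14) = 1.9052 × 10^-7 rad.
In arcseconds: 1.9052 × 10^-7 × 206265 = 0.039298″.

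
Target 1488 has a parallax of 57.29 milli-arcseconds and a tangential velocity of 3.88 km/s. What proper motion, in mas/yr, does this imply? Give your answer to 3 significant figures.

46.9 mas/yr

d = 1/p = 1/0.05729″ = 17.455 pc.
μ = v_t / (4.74 d) = 3.88 / (4.74 × 17.455) = 3.88 / 82.737 = 0.046896 ″/yr = 46.896 mas/yr.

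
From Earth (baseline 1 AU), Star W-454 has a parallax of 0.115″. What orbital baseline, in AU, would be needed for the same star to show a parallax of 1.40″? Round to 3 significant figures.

Parallax scales linearly with baseline: p ∝ B, so B = p_target / p_Earth × 1 AU.
B = 1.40 / 0.115 = 12.174 AU.

12.2 AU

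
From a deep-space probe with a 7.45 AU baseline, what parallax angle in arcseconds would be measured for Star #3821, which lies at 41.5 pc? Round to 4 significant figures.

p (arcsec) = B (AU) / d (pc).
p = 7.45 / 41.5 = 0.17952 arcsec.

0.1795 arcsec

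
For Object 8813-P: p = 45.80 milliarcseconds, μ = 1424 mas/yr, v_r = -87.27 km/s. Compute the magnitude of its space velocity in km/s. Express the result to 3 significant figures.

171 km/s

d = 1/p = 1/0.04580″ = 21.834 pc.
μ = 1424 mas/yr = 1.424 ″/yr.
v_t = 4.740 μ d = 4.740 × 1.424 × 21.834 = 147.37 km/s.
v = √(v_r² + v_t²) = √((-87.27)² + 147.37²) = √29334 = 171.27 km/s.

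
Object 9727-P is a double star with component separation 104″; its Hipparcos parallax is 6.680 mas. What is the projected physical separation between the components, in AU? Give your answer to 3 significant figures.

15600 AU

d = 1/p = 1/0.006680″ = 149.7 pc.
At distance d (pc), an angle of θ arcsec spans θ·d AU: s = 104 × 149.7 = 15569 AU.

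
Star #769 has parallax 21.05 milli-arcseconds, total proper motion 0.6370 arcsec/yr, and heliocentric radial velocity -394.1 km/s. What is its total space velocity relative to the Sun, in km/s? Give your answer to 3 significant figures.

419 km/s

d = 1/p = 1/0.02105″ = 47.506 pc.
v_t = 4.740 μ d = 4.740 × 0.6370 × 47.506 = 143.44 km/s.
v = √(v_r² + v_t²) = √((-394.1)² + 143.44²) = √175890 = 419.39 km/s.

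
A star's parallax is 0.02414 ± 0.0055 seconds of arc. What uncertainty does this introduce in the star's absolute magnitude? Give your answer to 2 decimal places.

σ_M = 0.49 mag

M = m − 5 log₁₀ d + 5 = m + 5 log₁₀ p + 5, so ∂M/∂p = 5/(p ln 10).
σ_M = (5/ln 10) · (σ_p/p) = 2.1715 × 0.0055/0.02414 = 2.1715 × 0.22784 = 0.49475.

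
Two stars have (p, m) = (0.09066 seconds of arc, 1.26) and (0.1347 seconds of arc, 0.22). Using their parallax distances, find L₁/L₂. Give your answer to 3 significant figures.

d₁ = 1/p₁ = 1/0.09066″ = 11.03 pc; d₂ = 1/p₂ = 1/0.1347″ = 7.4239 pc.
M₁ = m₁ − 5 log₁₀ d₁ + 5 = 1.26 − 5.2129 + 5 = 1.0471.
M₂ = 0.22 − 4.3532 + 5 = 0.8668.
L₁/L₂ = 10^(0.4(M₂ − M₁)) = 10^(0.4 × (-0.1803)) = 10^(-0.07212) = 0.84699.

L₁/L₂ = 0.847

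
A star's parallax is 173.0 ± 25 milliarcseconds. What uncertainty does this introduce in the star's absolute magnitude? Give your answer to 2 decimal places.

M = m − 5 log₁₀ d + 5 = m + 5 log₁₀ p + 5, so ∂M/∂p = 5/(p ln 10).
σ_M = (5/ln 10) · (σ_p/p) = 2.1715 × 25/173.0 = 2.1715 × 0.14451 = 0.3138.

σ_M = 0.31 mag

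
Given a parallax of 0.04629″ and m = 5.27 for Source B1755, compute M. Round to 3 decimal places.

M = 3.597

d = 1/p = 1/0.04629″ = 21.603 pc.
m − M = 5 log₁₀(21.603) − 5 = 6.6726 − 5 = 1.6726.
M = m − (m − M) = 5.27 − 1.6726 = 3.597.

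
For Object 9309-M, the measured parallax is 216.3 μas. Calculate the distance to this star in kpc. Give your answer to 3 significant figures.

p = 216.3 μas = 0.0002163 arcsec.
d = 1/p = 1/0.0002163 = 4623.2 pc.
= 4.6232 kpc.

4.62 kpc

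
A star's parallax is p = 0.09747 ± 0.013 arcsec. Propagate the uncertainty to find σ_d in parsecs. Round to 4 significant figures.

d = 1/p, so σ_d = σ_p / p².
σ_d = 0.0130 / (0.09747)² = 0.0130 / 0.0095004 = 1.3684 pc.

1.368 pc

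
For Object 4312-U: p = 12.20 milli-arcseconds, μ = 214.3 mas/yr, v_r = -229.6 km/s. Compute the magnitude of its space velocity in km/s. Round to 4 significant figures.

d = 1/p = 1/0.01220″ = 81.967 pc.
μ = 214.3 mas/yr = 0.2143 ″/yr.
v_t = 4.740 μ d = 4.740 × 0.2143 × 81.967 = 83.261 km/s.
v = √(v_r² + v_t²) = √((-229.6)² + 83.261²) = √59648.6 = 244.23 km/s.

244.2 km/s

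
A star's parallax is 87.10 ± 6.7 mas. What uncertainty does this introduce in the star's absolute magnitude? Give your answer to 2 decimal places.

σ_M = 0.17 mag

M = m − 5 log₁₀ d + 5 = m + 5 log₁₀ p + 5, so ∂M/∂p = 5/(p ln 10).
σ_M = (5/ln 10) · (σ_p/p) = 2.1715 × 6.7/87.10 = 2.1715 × 0.076923 = 0.16704.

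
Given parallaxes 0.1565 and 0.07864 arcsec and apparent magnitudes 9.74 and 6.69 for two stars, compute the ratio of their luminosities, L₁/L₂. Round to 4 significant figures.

L₁/L₂ = 0.01521

d₁ = 1/p₁ = 1/0.1565″ = 6.3898 pc; d₂ = 1/p₂ = 1/0.07864″ = 12.716 pc.
M₁ = m₁ − 5 log₁₀ d₁ + 5 = 9.74 − 4.0274 + 5 = 10.7126.
M₂ = 6.69 − 5.5218 + 5 = 6.1682.
L₁/L₂ = 10^(0.4(M₂ − M₁)) = 10^(0.4 × (-4.5444)) = 10^(-1.81776) = 0.015214.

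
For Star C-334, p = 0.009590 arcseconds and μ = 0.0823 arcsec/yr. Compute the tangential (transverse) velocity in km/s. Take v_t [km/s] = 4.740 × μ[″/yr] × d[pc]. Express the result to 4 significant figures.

40.68 km/s

d = 1/p = 1/0.009590″ = 104.28 pc.
v_t = 4.74 × μ × d = 4.74 × 0.0823 × 104.28 = 40.68 km/s.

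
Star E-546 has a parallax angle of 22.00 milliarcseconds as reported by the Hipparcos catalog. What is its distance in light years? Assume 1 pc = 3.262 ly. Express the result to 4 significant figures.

148.3 light years

p = 22.00 milliarcseconds = 0.02200 arcsec.
d = 1/p = 1/0.02200 = 45.455 pc.
In light-years: 45.455 × 3.262 = 148.27 ly.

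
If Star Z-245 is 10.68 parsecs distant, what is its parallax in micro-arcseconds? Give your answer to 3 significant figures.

93600 μas

p = 1/d = 1/10.68 = 0.093633 arcsec.
= 0.093633 × 10⁶ = 93633 μas.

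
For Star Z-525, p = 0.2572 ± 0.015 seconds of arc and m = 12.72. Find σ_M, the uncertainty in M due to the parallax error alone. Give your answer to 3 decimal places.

σ_M = 0.127 mag

M = m − 5 log₁₀ d + 5 = m + 5 log₁₀ p + 5, so ∂M/∂p = 5/(p ln 10).
σ_M = (5/ln 10) · (σ_p/p) = 2.1715 × 0.015/0.2572 = 2.1715 × 0.05832 = 0.12664.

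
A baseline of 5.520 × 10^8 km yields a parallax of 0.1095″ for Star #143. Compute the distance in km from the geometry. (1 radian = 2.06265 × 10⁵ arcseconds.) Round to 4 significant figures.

θ = 0.1095″ = 0.1095/206265 = 5.3087 × 10^-7 rad.
d = B/θ = (5.520 × 10^8) / (5.3087 × 10^-7) = 1.0398 × 10^15 km.

1.040 × 10^15 km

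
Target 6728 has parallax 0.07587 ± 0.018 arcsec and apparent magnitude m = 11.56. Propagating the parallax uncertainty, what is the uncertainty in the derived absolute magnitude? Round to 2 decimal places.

M = m − 5 log₁₀ d + 5 = m + 5 log₁₀ p + 5, so ∂M/∂p = 5/(p ln 10).
σ_M = (5/ln 10) · (σ_p/p) = 2.1715 × 0.018/0.07587 = 2.1715 × 0.23725 = 0.51519.

σ_M = 0.52 mag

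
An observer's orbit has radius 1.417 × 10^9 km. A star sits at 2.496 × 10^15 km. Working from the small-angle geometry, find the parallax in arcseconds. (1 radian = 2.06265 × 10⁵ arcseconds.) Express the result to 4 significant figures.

0.1171 arcsec

θ ≈ B/d = (1.417 × 10^9) / (2.496 × 10^15) = 5.6771 × 10^-7 rad.
In arcseconds: 5.6771 × 10^-7 × 206265 = 0.1171″.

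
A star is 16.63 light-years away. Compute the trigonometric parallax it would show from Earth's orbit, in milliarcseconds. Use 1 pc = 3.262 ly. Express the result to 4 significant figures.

d = 16.63 ly ÷ 3.262 = 5.0981 pc.
p = 1/d = 1/5.0981 = 0.19615 arcsec.
= 0.19615 × 1000 = 196.15 mas.

196.2 mas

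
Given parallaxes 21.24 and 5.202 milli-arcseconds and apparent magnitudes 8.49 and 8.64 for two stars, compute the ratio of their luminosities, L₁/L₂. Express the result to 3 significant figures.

L₁/L₂ = 0.0689

d₁ = 1/p₁ = 1/0.02124″ = 47.081 pc; d₂ = 1/p₂ = 1/0.005202″ = 192.23 pc.
M₁ = m₁ − 5 log₁₀ d₁ + 5 = 8.49 − 8.3642 + 5 = 5.1258.
M₂ = 8.64 − 11.4191 + 5 = 2.2209.
L₁/L₂ = 10^(0.4(M₂ − M₁)) = 10^(0.4 × (-2.9049)) = 10^(-1.16196) = 0.068872.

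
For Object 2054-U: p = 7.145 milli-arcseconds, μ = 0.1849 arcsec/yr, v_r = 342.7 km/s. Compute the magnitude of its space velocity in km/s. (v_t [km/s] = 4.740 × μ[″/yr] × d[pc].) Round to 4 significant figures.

364.0 km/s

d = 1/p = 1/0.007145″ = 139.96 pc.
v_t = 4.740 μ d = 4.740 × 0.1849 × 139.96 = 122.66 km/s.
v = √(v_r² + v_t²) = √(342.7² + 122.66²) = √132489 = 363.99 km/s.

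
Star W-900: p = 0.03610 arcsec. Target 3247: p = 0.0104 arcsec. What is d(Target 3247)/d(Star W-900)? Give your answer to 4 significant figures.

Since d = 1/p, d_B/d_A = p_A/p_B.
= 0.03610 / 0.0104 = 3.4712.

3.471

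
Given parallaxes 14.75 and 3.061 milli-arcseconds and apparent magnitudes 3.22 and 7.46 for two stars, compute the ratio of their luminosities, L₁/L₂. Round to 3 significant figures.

L₁/L₂ = 2.14

d₁ = 1/p₁ = 1/0.01475″ = 67.797 pc; d₂ = 1/p₂ = 1/0.003061″ = 326.69 pc.
M₁ = m₁ − 5 log₁₀ d₁ + 5 = 3.22 − 9.1561 + 5 = -0.9361.
M₂ = 7.46 − 12.5707 + 5 = -0.1107.
L₁/L₂ = 10^(0.4(M₂ − M₁)) = 10^(0.4 × 0.8254) = 10^0.33016 = 2.1387.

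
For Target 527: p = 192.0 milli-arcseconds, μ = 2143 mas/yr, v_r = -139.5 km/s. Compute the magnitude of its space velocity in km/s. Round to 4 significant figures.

d = 1/p = 1/0.1920″ = 5.2083 pc.
μ = 2143 mas/yr = 2.143 ″/yr.
v_t = 4.740 μ d = 4.740 × 2.143 × 5.2083 = 52.905 km/s.
v = √(v_r² + v_t²) = √((-139.5)² + 52.905²) = √22259.2 = 149.2 km/s.

149.2 km/s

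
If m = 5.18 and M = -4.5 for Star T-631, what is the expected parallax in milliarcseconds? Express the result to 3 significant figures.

1.16 mas

m − M = 5.18 − (-4.5) = 9.68.
d = 10^((m−M)/5 + 1) = 10^2.936 = 862.98 pc.
p = 1/d = 1/862.98 = 0.0011588 arcsec = 1.1588 mas.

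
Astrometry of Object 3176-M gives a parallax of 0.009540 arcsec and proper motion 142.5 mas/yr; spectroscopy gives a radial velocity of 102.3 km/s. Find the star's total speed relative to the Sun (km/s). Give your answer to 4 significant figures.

124.4 km/s

d = 1/p = 1/0.009540″ = 104.82 pc.
μ = 142.5 mas/yr = 0.1425 ″/yr.
v_t = 4.740 μ d = 4.740 × 0.1425 × 104.82 = 70.801 km/s.
v = √(v_r² + v_t²) = √(102.3² + 70.801²) = √15478.1 = 124.41 km/s.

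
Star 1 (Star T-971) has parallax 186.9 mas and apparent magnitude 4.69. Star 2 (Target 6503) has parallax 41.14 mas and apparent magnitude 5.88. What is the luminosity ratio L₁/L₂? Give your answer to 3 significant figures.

d₁ = 1/p₁ = 1/0.1869″ = 5.3505 pc; d₂ = 1/p₂ = 1/0.04114″ = 24.307 pc.
M₁ = m₁ − 5 log₁₀ d₁ + 5 = 4.69 − 3.6420 + 5 = 6.0480.
M₂ = 5.88 − 6.9287 + 5 = 3.9513.
L₁/L₂ = 10^(0.4(M₂ − M₁)) = 10^(0.4 × (-2.0967)) = 10^(-0.83868) = 0.14498.

L₁/L₂ = 0.145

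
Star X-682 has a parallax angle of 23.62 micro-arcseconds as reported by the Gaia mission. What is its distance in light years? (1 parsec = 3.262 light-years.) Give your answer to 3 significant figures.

138000 light years

p = 23.62 micro-arcseconds = 0.00002362 arcsec.
d = 1/p = 1/0.00002362 = 42337 pc.
In light-years: 42337 × 3.262 = 1.3810 × 10^5 ly.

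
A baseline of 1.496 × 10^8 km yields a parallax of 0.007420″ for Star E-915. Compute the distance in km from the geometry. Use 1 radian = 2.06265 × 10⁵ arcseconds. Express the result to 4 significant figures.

θ = 0.007420″ = 0.007420/206265 = 3.5973 × 10^-8 rad.
d = B/θ = (1.496 × 10^8) / (3.5973 × 10^-8) = 4.1587 × 10^15 km.

4.159 × 10^15 km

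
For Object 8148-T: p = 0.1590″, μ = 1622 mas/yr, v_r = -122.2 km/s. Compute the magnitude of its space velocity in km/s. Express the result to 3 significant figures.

d = 1/p = 1/0.1590″ = 6.2893 pc.
μ = 1622 mas/yr = 1.622 ″/yr.
v_t = 4.740 μ d = 4.740 × 1.622 × 6.2893 = 48.354 km/s.
v = √(v_r² + v_t²) = √((-122.2)² + 48.354²) = √17270.9 = 131.42 km/s.

131 km/s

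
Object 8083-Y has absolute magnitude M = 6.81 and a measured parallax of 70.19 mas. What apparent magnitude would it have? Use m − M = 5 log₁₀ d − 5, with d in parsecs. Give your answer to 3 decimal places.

m = 7.579

d = 1/p = 1/0.07019″ = 14.247 pc.
m − M = 5 log₁₀ d − 5 = 5 log₁₀(14.247) − 5 = 5.7686 − 5 = 0.7686.
m = M + (m − M) = 6.81 + 0.7686 = 7.579.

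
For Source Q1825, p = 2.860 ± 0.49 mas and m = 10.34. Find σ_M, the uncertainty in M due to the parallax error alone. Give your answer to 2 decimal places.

σ_M = 0.37 mag

M = m − 5 log₁₀ d + 5 = m + 5 log₁₀ p + 5, so ∂M/∂p = 5/(p ln 10).
σ_M = (5/ln 10) · (σ_p/p) = 2.1715 × 0.49/2.860 = 2.1715 × 0.17133 = 0.37204.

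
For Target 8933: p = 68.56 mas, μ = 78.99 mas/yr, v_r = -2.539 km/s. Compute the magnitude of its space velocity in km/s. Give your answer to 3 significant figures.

d = 1/p = 1/0.06856″ = 14.586 pc.
μ = 78.99 mas/yr = 0.07899 ″/yr.
v_t = 4.740 μ d = 4.740 × 0.07899 × 14.586 = 5.4612 km/s.
v = √(v_r² + v_t²) = √((-2.539)² + 5.4612²) = √36.2712 = 6.0226 km/s.

6.02 km/s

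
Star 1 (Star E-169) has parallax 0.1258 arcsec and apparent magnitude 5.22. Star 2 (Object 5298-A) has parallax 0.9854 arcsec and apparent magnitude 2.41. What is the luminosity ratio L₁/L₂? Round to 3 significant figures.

d₁ = 1/p₁ = 1/0.1258″ = 7.9491 pc; d₂ = 1/p₂ = 1/0.9854″ = 1.0148 pc.
M₁ = m₁ − 5 log₁₀ d₁ + 5 = 5.22 − 4.5016 + 5 = 5.7184.
M₂ = 2.41 − 0.0319 + 5 = 7.3781.
L₁/L₂ = 10^(0.4(M₂ − M₁)) = 10^(0.4 × 1.6597) = 10^0.66388 = 4.6119.

L₁/L₂ = 4.61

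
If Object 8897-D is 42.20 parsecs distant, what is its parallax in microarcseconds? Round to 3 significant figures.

p = 1/d = 1/42.2 = 0.023697 arcsec.
= 0.023697 × 10⁶ = 23697 μas.

23700 μas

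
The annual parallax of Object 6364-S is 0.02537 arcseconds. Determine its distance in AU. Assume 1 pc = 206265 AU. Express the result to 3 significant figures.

8.13 × 10^6 AU

d = 1/p = 1/0.02537 = 39.417 pc.
In AU: 39.417 × 206265 = 8.1303 × 10^6 AU.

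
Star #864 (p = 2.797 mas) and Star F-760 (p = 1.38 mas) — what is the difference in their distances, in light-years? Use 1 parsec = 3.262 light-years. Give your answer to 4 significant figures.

d_A = 1/0.002797″ = 357.53 pc; d_B = 1/0.001380″ = 724.64 pc.
|d_B − d_A| = |724.64 − 357.53| = 367.11 pc = 367.11 × 3.262 ly = 1197.5 ly.

1198 ly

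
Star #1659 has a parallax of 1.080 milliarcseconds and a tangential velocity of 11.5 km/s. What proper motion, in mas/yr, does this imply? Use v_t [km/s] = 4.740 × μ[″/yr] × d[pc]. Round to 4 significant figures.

d = 1/p = 1/0.001080″ = 925.93 pc.
μ = v_t / (4.74 d) = 11.5 / (4.74 × 925.93) = 11.5 / 4388.9 = 0.0026202 ″/yr = 2.6202 mas/yr.

2.620 mas/yr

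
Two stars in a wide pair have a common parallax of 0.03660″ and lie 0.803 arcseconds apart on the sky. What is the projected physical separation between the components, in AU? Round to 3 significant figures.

21.9 AU

d = 1/p = 1/0.03660″ = 27.322 pc.
At distance d (pc), an angle of θ arcsec spans θ·d AU: s = 0.803 × 27.322 = 21.94 AU.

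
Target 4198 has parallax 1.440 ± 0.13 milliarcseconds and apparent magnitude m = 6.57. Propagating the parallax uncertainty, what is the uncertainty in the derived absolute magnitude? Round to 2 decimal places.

σ_M = 0.20 mag

M = m − 5 log₁₀ d + 5 = m + 5 log₁₀ p + 5, so ∂M/∂p = 5/(p ln 10).
σ_M = (5/ln 10) · (σ_p/p) = 2.1715 × 0.13/1.440 = 2.1715 × 0.090278 = 0.19604.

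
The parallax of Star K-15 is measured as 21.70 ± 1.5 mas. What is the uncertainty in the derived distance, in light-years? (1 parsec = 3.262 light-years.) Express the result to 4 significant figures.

d = 1/p, so σ_d = σ_p / p².
σ_d = 0.00150 / (0.02170)² = 0.00150 / 0.00047089 = 3.1855 pc = 3.1855 × 3.262 ly = 10.391 ly.

10.39 ly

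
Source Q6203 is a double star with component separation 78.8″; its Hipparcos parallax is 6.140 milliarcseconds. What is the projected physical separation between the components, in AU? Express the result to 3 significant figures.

12800 AU

d = 1/p = 1/0.006140″ = 162.87 pc.
At distance d (pc), an angle of θ arcsec spans θ·d AU: s = 78.8 × 162.87 = 12834 AU.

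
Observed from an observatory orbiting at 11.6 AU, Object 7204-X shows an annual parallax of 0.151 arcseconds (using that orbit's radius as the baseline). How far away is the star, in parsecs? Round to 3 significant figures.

76.8 pc

With baseline B (in AU) and parallax p (in arcsec), d = B/p parsecs.
d = 11.6 / 0.151 = 76.821 pc.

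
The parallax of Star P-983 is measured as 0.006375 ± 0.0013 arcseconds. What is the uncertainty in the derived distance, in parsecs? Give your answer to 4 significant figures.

d = 1/p, so σ_d = σ_p / p².
σ_d = 0.00130 / (0.006375)² = 0.00130 / 0.000040641 = 31.987 pc.

31.99 pc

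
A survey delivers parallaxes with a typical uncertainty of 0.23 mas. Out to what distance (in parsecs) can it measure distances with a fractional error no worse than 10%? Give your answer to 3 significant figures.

σ_d/d = σ_p/p, so the condition is σ_p/p ≤ 0.10, i.e. p ≥ σ_p/0.10.
p_min = 0.23/0.10 = 2.3 mas = 0.0023 arcsec.
d_max = 1/p_min = 1/0.0023 = 434.78 pc.

435 pc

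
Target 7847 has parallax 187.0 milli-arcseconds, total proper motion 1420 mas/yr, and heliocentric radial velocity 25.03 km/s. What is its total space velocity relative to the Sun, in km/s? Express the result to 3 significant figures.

43.8 km/s

d = 1/p = 1/0.1870″ = 5.3476 pc.
μ = 1420 mas/yr = 1.420 ″/yr.
v_t = 4.740 μ d = 4.740 × 1.420 × 5.3476 = 35.994 km/s.
v = √(v_r² + v_t²) = √(25.03² + 35.994²) = √1922.07 = 43.841 km/s.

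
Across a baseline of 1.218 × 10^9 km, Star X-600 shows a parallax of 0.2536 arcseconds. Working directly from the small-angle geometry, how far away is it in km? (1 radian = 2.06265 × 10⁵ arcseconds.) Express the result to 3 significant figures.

9.91 × 10^14 km

θ = 0.2536″ = 0.2536/206265 = 1.2295 × 10^-6 rad.
d = B/θ = (1.218 × 10^9) / (1.2295 × 10^-6) = 9.9065 × 10^14 km.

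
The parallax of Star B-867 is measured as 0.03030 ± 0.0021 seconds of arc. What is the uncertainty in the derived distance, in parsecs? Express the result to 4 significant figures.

2.287 pc

d = 1/p, so σ_d = σ_p / p².
σ_d = 0.00210 / (0.03030)² = 0.00210 / 0.00091809 = 2.2874 pc.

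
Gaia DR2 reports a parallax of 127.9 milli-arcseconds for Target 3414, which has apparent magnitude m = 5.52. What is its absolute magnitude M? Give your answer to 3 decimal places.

M = 6.054

d = 1/p = 1/0.1279″ = 7.8186 pc.
m − M = 5 log₁₀(7.8186) − 5 = 4.4656 − 5 = -0.5344.
M = m − (m − M) = 5.52 − (-0.5344) = 6.054.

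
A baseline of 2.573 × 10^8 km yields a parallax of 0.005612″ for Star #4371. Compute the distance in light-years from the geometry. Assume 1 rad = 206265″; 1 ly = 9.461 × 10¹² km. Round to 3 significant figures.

1000 ly

θ = 0.005612″ = 0.005612/206265 = 2.7208 × 10^-8 rad.
d = B/θ = (2.573 × 10^8) / (2.7208 × 10^-8) = 9.4568 × 10^15 km = (9.4568 × 10^15) / (9.461 × 10^12) ly = 999.56 ly.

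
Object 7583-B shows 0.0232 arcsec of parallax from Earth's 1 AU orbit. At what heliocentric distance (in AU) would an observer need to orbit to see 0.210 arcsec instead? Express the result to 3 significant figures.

Parallax scales linearly with baseline: p ∝ B, so B = p_target / p_Earth × 1 AU.
B = 0.210 / 0.0232 = 9.0517 AU.

9.05 AU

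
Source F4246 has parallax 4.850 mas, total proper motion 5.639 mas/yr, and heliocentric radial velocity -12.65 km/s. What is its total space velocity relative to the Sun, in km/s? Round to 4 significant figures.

13.80 km/s

d = 1/p = 1/0.004850″ = 206.19 pc.
μ = 5.639 mas/yr = 0.005639 ″/yr.
v_t = 4.740 μ d = 4.740 × 0.005639 × 206.19 = 5.5112 km/s.
v = √(v_r² + v_t²) = √((-12.65)² + 5.5112²) = √190.396 = 13.798 km/s.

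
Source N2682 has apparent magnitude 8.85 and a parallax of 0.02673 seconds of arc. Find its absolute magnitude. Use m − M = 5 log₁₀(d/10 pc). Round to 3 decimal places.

M = 5.985

d = 1/p = 1/0.02673″ = 37.411 pc.
m − M = 5 log₁₀(37.411) − 5 = 7.8650 − 5 = 2.8650.
M = m − (m − M) = 8.85 − 2.8650 = 5.985.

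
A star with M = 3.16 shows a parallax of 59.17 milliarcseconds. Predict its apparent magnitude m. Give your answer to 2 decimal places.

m = 4.30

d = 1/p = 1/0.05917″ = 16.9 pc.
m − M = 5 log₁₀ d − 5 = 5 log₁₀(16.9) − 5 = 6.1394 − 5 = 1.1394.
m = M + (m − M) = 3.16 + 1.1394 = 4.30.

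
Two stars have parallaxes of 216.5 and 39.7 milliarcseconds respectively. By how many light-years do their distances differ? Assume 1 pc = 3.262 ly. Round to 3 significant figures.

67.1 ly

d_A = 1/0.2165″ = 4.6189 pc; d_B = 1/0.03970″ = 25.189 pc.
|d_B − d_A| = |25.189 − 4.6189| = 20.57 pc = 20.57 × 3.262 ly = 67.099 ly.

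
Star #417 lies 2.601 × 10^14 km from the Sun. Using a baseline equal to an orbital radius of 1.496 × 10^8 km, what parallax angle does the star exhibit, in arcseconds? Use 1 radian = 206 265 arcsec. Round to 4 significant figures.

0.1186 arcsec

θ ≈ B/d = (1.496 × 10^8) / (2.601 × 10^14) = 5.7516 × 10^-7 rad.
In arcseconds: 5.7516 × 10^-7 × 206265 = 0.11864″.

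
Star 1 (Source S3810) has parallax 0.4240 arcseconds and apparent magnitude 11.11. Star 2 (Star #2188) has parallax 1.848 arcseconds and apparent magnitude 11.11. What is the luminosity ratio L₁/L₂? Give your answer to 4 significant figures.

L₁/L₂ = 19.00

d₁ = 1/p₁ = 1/0.4240″ = 2.3585 pc; d₂ = 1/p₂ = 1/1.848″ = 0.54113 pc.
M₁ = m₁ − 5 log₁₀ d₁ + 5 = 11.11 − 1.8632 + 5 = 14.2468.
M₂ = 11.11 − (-1.3335) + 5 = 17.4435.
L₁/L₂ = 10^(0.4(M₂ − M₁)) = 10^(0.4 × 3.1967) = 10^1.27868 = 18.997.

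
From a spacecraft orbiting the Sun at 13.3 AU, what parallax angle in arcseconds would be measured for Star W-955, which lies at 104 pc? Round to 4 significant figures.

p (arcsec) = B (AU) / d (pc).
p = 13.3 / 104 = 0.12788 arcsec.

0.1279 arcsec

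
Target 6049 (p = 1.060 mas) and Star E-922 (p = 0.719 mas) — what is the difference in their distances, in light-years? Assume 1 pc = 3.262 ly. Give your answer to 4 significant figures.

1459 ly

d_A = 1/0.001060″ = 943.4 pc; d_B = 1/0.0007190″ = 1390.8 pc.
|d_B − d_A| = |1390.8 − 943.4| = 447.4 pc = 447.4 × 3.262 ly = 1459.4 ly.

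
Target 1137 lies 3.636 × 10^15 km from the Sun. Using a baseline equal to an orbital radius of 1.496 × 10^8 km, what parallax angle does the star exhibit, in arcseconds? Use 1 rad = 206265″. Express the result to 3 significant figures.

0.00849 arcsec

θ ≈ B/d = (1.496 × 10^8) / (3.636 × 10^15) = 4.1144 × 10^-8 rad.
In arcseconds: 4.1144 × 10^-8 × 206265 = 0.0084866″.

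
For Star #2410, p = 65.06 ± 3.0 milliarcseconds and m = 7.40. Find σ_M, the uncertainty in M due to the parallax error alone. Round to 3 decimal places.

σ_M = 0.100 mag

M = m − 5 log₁₀ d + 5 = m + 5 log₁₀ p + 5, so ∂M/∂p = 5/(p ln 10).
σ_M = (5/ln 10) · (σ_p/p) = 2.1715 × 3.0/65.06 = 2.1715 × 0.046111 = 0.10013.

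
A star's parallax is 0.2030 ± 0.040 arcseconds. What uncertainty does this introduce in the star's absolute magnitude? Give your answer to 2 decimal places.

M = m − 5 log₁₀ d + 5 = m + 5 log₁₀ p + 5, so ∂M/∂p = 5/(p ln 10).
σ_M = (5/ln 10) · (σ_p/p) = 2.1715 × 0.040/0.2030 = 2.1715 × 0.19704 = 0.42787.

σ_M = 0.43 mag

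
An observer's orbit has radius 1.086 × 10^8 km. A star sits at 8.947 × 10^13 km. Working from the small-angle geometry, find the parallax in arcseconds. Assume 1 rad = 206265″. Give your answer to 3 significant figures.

0.250 arcsec

θ ≈ B/d = (1.086 × 10^8) / (8.947 × 10^13) = 1.2138 × 10^-6 rad.
In arcseconds: 1.2138 × 10^-6 × 206265 = 0.25036″.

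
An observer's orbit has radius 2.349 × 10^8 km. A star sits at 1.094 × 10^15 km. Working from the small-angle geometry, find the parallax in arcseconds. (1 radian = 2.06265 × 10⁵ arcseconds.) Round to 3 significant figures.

θ ≈ B/d = (2.349 × 10^8) / (1.094 × 10^15) = 2.1472 × 10^-7 rad.
In arcseconds: 2.1472 × 10^-7 × 206265 = 0.044289″.

0.0443 arcsec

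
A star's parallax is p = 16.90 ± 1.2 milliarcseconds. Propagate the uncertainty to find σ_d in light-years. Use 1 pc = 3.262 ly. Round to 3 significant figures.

13.7 ly

d = 1/p, so σ_d = σ_p / p².
σ_d = 0.00120 / (0.01690)² = 0.00120 / 0.00028561 = 4.2015 pc = 4.2015 × 3.262 ly = 13.705 ly.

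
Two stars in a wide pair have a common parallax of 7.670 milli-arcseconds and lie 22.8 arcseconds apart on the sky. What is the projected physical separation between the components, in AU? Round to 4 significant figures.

d = 1/p = 1/0.007670″ = 130.38 pc.
At distance d (pc), an angle of θ arcsec spans θ·d AU: s = 22.8 × 130.38 = 2972.7 AU.

2973 AU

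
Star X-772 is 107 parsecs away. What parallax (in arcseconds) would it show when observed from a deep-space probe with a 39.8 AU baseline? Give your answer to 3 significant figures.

0.372 arcsec

p (arcsec) = B (AU) / d (pc).
p = 39.8 / 107 = 0.37196 arcsec.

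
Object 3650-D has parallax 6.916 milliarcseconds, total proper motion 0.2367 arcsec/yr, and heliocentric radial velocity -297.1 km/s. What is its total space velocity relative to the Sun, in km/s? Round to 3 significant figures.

339 km/s

d = 1/p = 1/0.006916″ = 144.59 pc.
v_t = 4.740 μ d = 4.740 × 0.2367 × 144.59 = 162.22 km/s.
v = √(v_r² + v_t²) = √((-297.1)² + 162.22²) = √114584 = 338.5 km/s.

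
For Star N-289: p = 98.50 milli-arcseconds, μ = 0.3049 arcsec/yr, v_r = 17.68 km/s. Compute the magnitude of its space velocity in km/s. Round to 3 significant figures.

d = 1/p = 1/0.09850″ = 10.152 pc.
v_t = 4.740 μ d = 4.740 × 0.3049 × 10.152 = 14.672 km/s.
v = √(v_r² + v_t²) = √(17.68² + 14.672²) = √527.85 = 22.975 km/s.

23.0 km/s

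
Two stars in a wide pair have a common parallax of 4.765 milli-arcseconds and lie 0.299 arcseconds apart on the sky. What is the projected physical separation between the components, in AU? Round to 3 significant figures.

62.7 AU

d = 1/p = 1/0.004765″ = 209.86 pc.
At distance d (pc), an angle of θ arcsec spans θ·d AU: s = 0.299 × 209.86 = 62.748 AU.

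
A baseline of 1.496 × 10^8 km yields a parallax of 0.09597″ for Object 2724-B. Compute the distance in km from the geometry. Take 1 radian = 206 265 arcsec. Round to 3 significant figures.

θ = 0.09597″ = 0.09597/206265 = 4.6528 × 10^-7 rad.
d = B/θ = (1.496 × 10^8) / (4.6528 × 10^-7) = 3.2153 × 10^14 km.

3.22 × 10^14 km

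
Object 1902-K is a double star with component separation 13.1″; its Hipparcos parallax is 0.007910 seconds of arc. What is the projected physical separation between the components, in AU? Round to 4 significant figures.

1656 AU

d = 1/p = 1/0.007910″ = 126.42 pc.
At distance d (pc), an angle of θ arcsec spans θ·d AU: s = 13.1 × 126.42 = 1656.1 AU.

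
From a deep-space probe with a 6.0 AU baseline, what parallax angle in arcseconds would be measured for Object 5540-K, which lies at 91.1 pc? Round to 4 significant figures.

p (arcsec) = B (AU) / d (pc).
p = 6.0 / 91.1 = 0.065862 arcsec.

0.06586 arcsec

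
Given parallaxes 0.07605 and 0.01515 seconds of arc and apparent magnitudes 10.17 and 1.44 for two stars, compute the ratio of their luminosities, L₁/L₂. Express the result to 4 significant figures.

L₁/L₂ = 1.278 × 10^-5

d₁ = 1/p₁ = 1/0.07605″ = 13.149 pc; d₂ = 1/p₂ = 1/0.01515″ = 66.007 pc.
M₁ = m₁ − 5 log₁₀ d₁ + 5 = 10.17 − 5.5945 + 5 = 9.5755.
M₂ = 1.44 − 9.0979 + 5 = -2.6579.
L₁/L₂ = 10^(0.4(M₂ − M₁)) = 10^(0.4 × (-12.2334)) = 10^(-4.89336) = 0.000012783.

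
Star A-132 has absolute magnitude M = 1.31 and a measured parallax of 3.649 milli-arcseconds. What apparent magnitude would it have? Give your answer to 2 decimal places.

d = 1/p = 1/0.003649″ = 274.05 pc.
m − M = 5 log₁₀ d − 5 = 5 log₁₀(274.05) − 5 = 12.1891 − 5 = 7.1891.
m = M + (m − M) = 1.31 + 7.1891 = 8.50.

m = 8.50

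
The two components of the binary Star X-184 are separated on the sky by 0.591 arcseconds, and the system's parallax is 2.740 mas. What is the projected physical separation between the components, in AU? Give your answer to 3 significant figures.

d = 1/p = 1/0.002740″ = 364.96 pc.
At distance d (pc), an angle of θ arcsec spans θ·d AU: s = 0.591 × 364.96 = 215.69 AU.

216 AU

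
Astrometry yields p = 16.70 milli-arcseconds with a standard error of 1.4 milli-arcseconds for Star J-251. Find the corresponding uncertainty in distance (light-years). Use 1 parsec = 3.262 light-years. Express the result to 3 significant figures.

d = 1/p, so σ_d = σ_p / p².
σ_d = 0.00140 / (0.01670)² = 0.00140 / 0.00027889 = 5.0199 pc = 5.0199 × 3.262 ly = 16.375 ly.

16.4 ly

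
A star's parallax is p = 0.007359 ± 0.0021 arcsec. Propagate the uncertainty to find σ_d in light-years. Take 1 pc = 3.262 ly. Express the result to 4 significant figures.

d = 1/p, so σ_d = σ_p / p².
σ_d = 0.00210 / (0.007359)² = 0.00210 / 0.000054155 = 38.778 pc = 38.778 × 3.262 ly = 126.49 ly.

126.5 ly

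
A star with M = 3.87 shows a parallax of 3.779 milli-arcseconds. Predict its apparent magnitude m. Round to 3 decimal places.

m = 10.983

d = 1/p = 1/0.003779″ = 264.62 pc.
m − M = 5 log₁₀ d − 5 = 5 log₁₀(264.62) − 5 = 12.1131 − 5 = 7.1131.
m = M + (m − M) = 3.87 + 7.1131 = 10.983.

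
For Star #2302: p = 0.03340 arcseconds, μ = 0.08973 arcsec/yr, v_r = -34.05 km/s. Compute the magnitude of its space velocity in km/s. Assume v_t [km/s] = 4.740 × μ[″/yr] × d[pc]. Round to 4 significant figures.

d = 1/p = 1/0.03340″ = 29.94 pc.
v_t = 4.740 μ d = 4.740 × 0.08973 × 29.94 = 12.734 km/s.
v = √(v_r² + v_t²) = √((-34.05)² + 12.734²) = √1321.56 = 36.353 km/s.

36.35 km/s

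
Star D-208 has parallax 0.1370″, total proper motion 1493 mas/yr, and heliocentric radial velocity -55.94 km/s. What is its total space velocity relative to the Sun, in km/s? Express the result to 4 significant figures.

76.14 km/s

d = 1/p = 1/0.1370″ = 7.2993 pc.
μ = 1493 mas/yr = 1.493 ″/yr.
v_t = 4.740 μ d = 4.740 × 1.493 × 7.2993 = 51.656 km/s.
v = √(v_r² + v_t²) = √((-55.94)² + 51.656²) = √5797.63 = 76.142 km/s.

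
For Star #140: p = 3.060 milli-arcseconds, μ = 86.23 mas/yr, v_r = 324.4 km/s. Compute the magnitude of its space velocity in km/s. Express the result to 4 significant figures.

350.8 km/s

d = 1/p = 1/0.003060″ = 326.8 pc.
μ = 86.23 mas/yr = 0.08623 ″/yr.
v_t = 4.740 μ d = 4.740 × 0.08623 × 326.8 = 133.57 km/s.
v = √(v_r² + v_t²) = √(324.4² + 133.57²) = √123076 = 350.82 km/s.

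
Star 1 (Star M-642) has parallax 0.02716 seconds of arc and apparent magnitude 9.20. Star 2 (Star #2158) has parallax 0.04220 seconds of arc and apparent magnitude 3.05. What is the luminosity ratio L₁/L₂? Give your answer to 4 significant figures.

L₁/L₂ = 0.008371

d₁ = 1/p₁ = 1/0.02716″ = 36.819 pc; d₂ = 1/p₂ = 1/0.04220″ = 23.697 pc.
M₁ = m₁ − 5 log₁₀ d₁ + 5 = 9.20 − 7.8304 + 5 = 6.3696.
M₂ = 3.05 − 6.8735 + 5 = 1.1765.
L₁/L₂ = 10^(0.4(M₂ − M₁)) = 10^(0.4 × (-5.1931)) = 10^(-2.07724) = 0.0083707.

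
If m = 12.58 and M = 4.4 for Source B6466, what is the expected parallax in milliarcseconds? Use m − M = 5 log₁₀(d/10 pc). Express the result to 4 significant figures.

m − M = 12.58 − 4.4 = 8.18.
d = 10^((m−M)/5 + 1) = 10^2.636 = 432.51 pc.
p = 1/d = 1/432.51 = 0.0023121 arcsec = 2.3121 mas.

2.312 mas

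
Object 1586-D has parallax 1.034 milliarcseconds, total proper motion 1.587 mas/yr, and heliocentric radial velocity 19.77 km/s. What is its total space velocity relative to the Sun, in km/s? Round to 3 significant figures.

21.1 km/s

d = 1/p = 1/0.001034″ = 967.12 pc.
μ = 1.587 mas/yr = 0.001587 ″/yr.
v_t = 4.740 μ d = 4.740 × 0.001587 × 967.12 = 7.275 km/s.
v = √(v_r² + v_t²) = √(19.77² + 7.275²) = √443.779 = 21.066 km/s.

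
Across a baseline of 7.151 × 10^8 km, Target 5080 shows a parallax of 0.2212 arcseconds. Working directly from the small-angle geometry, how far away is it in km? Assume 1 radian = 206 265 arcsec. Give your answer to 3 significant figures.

6.67 × 10^14 km

θ = 0.2212″ = 0.2212/206265 = 1.0724 × 10^-6 rad.
d = B/θ = (7.151 × 10^8) / (1.0724 × 10^-6) = 6.6682 × 10^14 km.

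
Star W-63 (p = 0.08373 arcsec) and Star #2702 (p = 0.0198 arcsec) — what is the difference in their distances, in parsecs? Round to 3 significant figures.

d_A = 1/0.08373″ = 11.943 pc; d_B = 1/0.01980″ = 50.505 pc.
|d_B − d_A| = |50.505 − 11.943| = 38.562 pc.

38.6 pc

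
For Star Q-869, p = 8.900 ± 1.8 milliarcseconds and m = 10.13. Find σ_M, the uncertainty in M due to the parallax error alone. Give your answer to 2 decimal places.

σ_M = 0.44 mag

M = m − 5 log₁₀ d + 5 = m + 5 log₁₀ p + 5, so ∂M/∂p = 5/(p ln 10).
σ_M = (5/ln 10) · (σ_p/p) = 2.1715 × 1.8/8.900 = 2.1715 × 0.20225 = 0.43919.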